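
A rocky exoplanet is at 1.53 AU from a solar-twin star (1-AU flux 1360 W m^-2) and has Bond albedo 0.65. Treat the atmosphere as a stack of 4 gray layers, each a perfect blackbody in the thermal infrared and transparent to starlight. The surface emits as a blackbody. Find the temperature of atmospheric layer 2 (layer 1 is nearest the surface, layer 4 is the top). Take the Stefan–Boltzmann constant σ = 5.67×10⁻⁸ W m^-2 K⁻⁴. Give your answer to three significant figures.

Flux at the orbit: S = 1360/(1.53)² = 581.0 W m^-2.
The effective emission temperature is T_e = [S(1−α)/(4σ)]^¼ = 173.0 K.
The net upward flux σT_e⁴ is constant between every pair of levels, so T_k⁴ = (N+1−k)T_e⁴.
With k = 2: T_2 = (4+1−2)^¼·173.0 K = 227.7 K.

228 kelvin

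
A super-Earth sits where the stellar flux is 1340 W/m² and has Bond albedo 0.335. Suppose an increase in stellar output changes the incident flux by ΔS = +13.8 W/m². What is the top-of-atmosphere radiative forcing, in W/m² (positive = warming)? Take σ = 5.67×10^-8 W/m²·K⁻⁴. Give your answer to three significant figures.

Only a fraction (1−α) is absorbed and it's spread over 4πR², so ΔF = (1−α)ΔS/4 = 2.294 W/m².

2.29 W/m²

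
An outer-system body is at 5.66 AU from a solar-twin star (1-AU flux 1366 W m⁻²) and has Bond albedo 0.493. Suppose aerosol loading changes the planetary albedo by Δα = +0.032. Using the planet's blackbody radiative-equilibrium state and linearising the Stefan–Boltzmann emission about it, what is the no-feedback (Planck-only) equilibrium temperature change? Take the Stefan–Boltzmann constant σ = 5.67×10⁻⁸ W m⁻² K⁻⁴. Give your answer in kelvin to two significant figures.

-1.6 kelvin

Flux at the orbit: S = 1366/(5.66)² = 42.64 W m⁻².
The baseline emission temperature is T_e = 98.81 K.
ΔF = −(S/4)Δα = −(42.64/4)×(+0.032) = -0.3411 W m⁻².
Planck response: λ_P = 4σT_e³ = 4·5.67×10⁻⁸·(98.81)³ = 0.2188 W m⁻²/K.
So ΔT₀ = -0.3411/0.2188 = -1.56 K.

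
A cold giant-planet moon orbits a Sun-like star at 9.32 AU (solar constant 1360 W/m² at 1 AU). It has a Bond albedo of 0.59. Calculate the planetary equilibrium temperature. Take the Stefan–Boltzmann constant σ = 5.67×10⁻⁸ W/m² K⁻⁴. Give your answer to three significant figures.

72.9 K

By the inverse-square law, S = 1360/9.32² = 15.66 W/m².
Averaging over the sphere, the absorbed flux is S(1−α)/4 = 1.605 W/m².
In equilibrium σT⁴ equals this, so T = 72.94 K.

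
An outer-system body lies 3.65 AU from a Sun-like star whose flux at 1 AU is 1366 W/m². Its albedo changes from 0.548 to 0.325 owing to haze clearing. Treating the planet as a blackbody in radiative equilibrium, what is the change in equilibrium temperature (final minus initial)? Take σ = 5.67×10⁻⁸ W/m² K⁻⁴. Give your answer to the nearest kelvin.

13 K

Flux at the orbit: S = 1366/(3.65)² = 102.5 W/m².
Before: T₁ = [102.5·0.452/(4σ)]^(1/4) = 119.6 K.
After:  T₂ = [102.5·0.675/(4σ)]^(1/4) = 132.2 K.
ΔT = T₂ − T₁ = 12.61 K.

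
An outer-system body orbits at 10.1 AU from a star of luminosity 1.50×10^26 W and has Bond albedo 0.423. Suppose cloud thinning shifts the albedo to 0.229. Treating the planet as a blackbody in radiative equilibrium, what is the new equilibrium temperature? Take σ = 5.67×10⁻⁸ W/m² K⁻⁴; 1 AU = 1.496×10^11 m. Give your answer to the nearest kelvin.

Orbital distance: d = 10.1 AU = 1.511×10^12 m.
S = L/(4πd²) = 5.228 W/m².
With the new albedo, S(1−α₂)/4 = 1.008 W/m², so T₂ = 64.93 K.

65 K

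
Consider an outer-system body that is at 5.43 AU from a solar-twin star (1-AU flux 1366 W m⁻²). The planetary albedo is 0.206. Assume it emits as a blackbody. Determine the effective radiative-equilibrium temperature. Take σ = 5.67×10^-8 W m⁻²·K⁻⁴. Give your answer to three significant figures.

113 K

By the inverse-square law, S = 1366/5.43² = 46.33 W m⁻².
Absorbed flux (global mean): S(1−α)/4 = 46.33·0.794/4 = 9.196 W m⁻².
Balancing against σT⁴: T = (9.196/5.67×10⁻⁸)^(1/4) = 112.9 K.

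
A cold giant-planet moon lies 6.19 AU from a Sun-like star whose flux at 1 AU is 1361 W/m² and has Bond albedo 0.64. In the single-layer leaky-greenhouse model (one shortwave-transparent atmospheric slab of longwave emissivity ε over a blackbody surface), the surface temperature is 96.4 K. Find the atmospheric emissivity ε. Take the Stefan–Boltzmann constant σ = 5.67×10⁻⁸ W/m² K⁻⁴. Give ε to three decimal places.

0.694

By the inverse-square law, S = 1361/6.19² = 35.52 W/m².
First, T_e = [35.52·(1−0.64)/(4σ)]^(1/4) = 86.65 K.
Inverting T_s⁴ = 2T_e⁴/(2−ε): (T_e/T_s)⁴ = 0.6529, so ε = 2(1 − 0.6529) = 0.6943.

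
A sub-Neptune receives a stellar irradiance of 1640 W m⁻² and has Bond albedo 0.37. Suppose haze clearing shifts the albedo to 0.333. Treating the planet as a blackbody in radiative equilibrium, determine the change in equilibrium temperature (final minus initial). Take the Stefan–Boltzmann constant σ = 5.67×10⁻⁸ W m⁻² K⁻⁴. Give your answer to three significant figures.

Before: T₁ = [1640·0.63/(4σ)]^(1/4) = 259.8 K.
After:  T₂ = [1640·0.667/(4σ)]^(1/4) = 263.5 K.
Change: 263.5 − 259.8 = 3.733 K.

3.73 kelvin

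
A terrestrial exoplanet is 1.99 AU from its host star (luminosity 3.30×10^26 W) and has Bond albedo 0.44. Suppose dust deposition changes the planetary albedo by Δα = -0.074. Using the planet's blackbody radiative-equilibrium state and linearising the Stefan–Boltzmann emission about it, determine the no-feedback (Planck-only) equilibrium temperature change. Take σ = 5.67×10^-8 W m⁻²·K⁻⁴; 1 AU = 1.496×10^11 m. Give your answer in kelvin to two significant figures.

5.4 kelvin

Orbital distance: d = 1.99 AU = 2.977×10^11 m.
Flux at the orbit: S = L/(4πd²) = 3.30×10^26/(4π·(2.98×10^11)²) = 296.3 W m⁻².
The baseline emission temperature is T_e = 164.5 K.
TOA radiative forcing: ΔF = −S·Δα/4 = −296.3·(-0.074)/4 = 5.482 W m⁻².
Planck response: λ_P = 4σT_e³ = 4·5.67×10⁻⁸·(164.5)³ = 1.009 W m⁻²/K.
So ΔT₀ = 5.482/1.009 = 5.43 K.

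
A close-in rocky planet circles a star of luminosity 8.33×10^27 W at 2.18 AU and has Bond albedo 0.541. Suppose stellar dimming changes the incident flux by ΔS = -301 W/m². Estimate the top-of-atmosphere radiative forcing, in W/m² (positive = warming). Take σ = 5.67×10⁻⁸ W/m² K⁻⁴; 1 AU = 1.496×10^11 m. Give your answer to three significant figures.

-34.5 W/m²

d = 2.18 × 1.496×10^11 m = 3.261×10^11 m.
Flux at the orbit: S = L/(4πd²) = 8.33×10^27/(4π·(3.26×10^11)²) = 6232 W/m².
ΔF = Δ[S(1−α)]/4 = (1−0.541)·-301/4 = -34.54 W/m².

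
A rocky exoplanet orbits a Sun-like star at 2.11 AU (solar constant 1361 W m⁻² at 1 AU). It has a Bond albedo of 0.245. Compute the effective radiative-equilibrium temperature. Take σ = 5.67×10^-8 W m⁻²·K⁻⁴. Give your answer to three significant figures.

179 K

Flux at the orbit: S = 1361/(2.11)² = 305.7 W m⁻².
The planet absorbs (1−α)S over its disc πR² and re-emits over 4πR², so the mean absorbed flux is (1−0.245)·305.7/4 = 57.70 W m⁻².
Balancing against σT⁴: T = (57.70/5.67×10⁻⁸)^(1/4) = 178.6 K.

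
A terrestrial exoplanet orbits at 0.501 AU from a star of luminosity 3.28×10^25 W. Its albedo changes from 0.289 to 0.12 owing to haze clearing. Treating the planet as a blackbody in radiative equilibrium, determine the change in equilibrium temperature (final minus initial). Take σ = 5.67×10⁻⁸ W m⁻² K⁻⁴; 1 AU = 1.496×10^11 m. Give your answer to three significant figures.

d = 0.501 × 1.496×10^11 m = 7.495×10^10 m.
S = L/(4πd²) = 464.6 W m⁻².
Before: T₁ = [464.6·0.711/(4σ)]^(1/4) = 195.4 K.
Final:   T₂ = [S(1−0.12)/(4σ)]^(1/4) = 206.1 K.
ΔT = T₂ − T₁ = 10.70 K.

10.7 kelvin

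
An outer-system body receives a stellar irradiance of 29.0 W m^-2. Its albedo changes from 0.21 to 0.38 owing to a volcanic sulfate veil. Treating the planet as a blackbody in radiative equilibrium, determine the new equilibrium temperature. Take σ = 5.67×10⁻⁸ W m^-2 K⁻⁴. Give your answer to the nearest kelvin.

94 K

New equilibrium: T₂ = [(1−0.38)·29.00/(4σ)]^(1/4) = 94.36 K.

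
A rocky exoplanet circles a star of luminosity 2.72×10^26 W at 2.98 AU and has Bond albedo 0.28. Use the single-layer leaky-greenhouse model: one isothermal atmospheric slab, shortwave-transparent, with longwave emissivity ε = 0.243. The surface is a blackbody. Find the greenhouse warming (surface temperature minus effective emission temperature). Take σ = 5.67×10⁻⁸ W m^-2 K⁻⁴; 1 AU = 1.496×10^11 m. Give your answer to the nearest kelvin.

d = 2.98 × 1.496×10^11 m = 4.458×10^11 m.
Spreading L over a sphere of radius d: S = 2.72×10^26/(4π·4.46×10^11²) = 108.9 W m^-2.
The planet radiates to space at T_e = [S(1−α)/(4σ)]^(1/4) = 136.4 K.
For a single slab of emissivity ε, T_s⁴ = 2T_e⁴/(2−ε); thus T_s = 136.4·(1.138)^(1/4) = 140.8 K.
The atmosphere warms the surface by 4.488 K.

4 K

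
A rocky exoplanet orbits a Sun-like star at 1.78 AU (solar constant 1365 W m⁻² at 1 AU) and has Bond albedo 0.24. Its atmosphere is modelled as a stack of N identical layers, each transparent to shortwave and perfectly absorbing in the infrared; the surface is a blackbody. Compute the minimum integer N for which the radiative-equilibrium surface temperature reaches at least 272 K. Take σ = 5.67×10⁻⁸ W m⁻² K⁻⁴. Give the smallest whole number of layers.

3

Irradiance scales as 1/d², so S = 1365 W m⁻² × (1/1.78)² = 430.8 W m⁻².
OLR = S(1−α)/4 = 81.86 W m⁻²; the top layer radiates at T_e = 194.9 K.
T_s = (N+1)^(1/4)·T_e ≥ 272 K requires N+1 ≥ (T_s/T_e)⁴ = (272/194.9)⁴ = 3.792.
So N ≥ 2.792; the smallest integer is N = 3.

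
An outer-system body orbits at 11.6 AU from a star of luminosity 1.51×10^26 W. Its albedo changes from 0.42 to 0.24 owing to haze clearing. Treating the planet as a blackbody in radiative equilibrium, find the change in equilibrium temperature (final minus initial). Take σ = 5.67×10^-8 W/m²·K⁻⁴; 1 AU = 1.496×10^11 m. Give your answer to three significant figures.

3.95 K

d = 11.6 × 1.496×10^11 m = 1.735×10^12 m.
Flux at the orbit: S = L/(4πd²) = 1.51×10^26/(4π·(1.74×10^12)²) = 3.990 W/m².
With α = 0.42, T₁ = 56.52 K.
After:  T₂ = [3.990·0.76/(4σ)]^(1/4) = 60.47 K.
Change: 60.47 − 56.52 = 3.951 K.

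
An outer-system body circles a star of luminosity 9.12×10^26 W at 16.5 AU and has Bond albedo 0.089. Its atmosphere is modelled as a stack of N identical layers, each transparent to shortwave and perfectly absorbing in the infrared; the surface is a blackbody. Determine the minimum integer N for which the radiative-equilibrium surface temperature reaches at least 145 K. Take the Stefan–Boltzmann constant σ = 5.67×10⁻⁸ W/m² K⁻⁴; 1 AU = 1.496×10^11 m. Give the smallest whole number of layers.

9

Orbital distance: d = 16.5 AU = 2.468×10^12 m.
Spreading L over a sphere of radius d: S = 9.12×10^26/(4π·2.47×10^12²) = 11.91 W/m².
Top-of-atmosphere balance: σT_e⁴ = S(1−α)/4 = 2.713 W/m² → T_e = 83.17 K.
T_s = (N+1)^(1/4)·T_e ≥ 145 K requires N+1 ≥ (T_s/T_e)⁴ = (145/83.17)⁴ = 9.239.
The minimum whole number is N = 9.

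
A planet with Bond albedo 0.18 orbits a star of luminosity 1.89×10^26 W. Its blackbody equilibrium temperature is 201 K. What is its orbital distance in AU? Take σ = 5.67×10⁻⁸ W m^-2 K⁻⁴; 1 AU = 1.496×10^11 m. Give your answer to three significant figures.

1.22 AU

Energy balance gives S = 4σT⁴/(1−α) = 451.5 W m^-2.
Then d = [L/(4πS)]^(1/2) = 1.825×10^11 m, i.e. 1.220 AU.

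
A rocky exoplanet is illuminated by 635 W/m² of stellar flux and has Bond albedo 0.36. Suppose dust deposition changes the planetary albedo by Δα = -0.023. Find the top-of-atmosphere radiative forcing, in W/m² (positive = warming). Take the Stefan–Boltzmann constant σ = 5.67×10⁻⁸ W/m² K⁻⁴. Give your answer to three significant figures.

The change in absorbed flux is Δ[S(1−α)/4] = −SΔα/4 = 3.651 W/m².

3.65 W/m²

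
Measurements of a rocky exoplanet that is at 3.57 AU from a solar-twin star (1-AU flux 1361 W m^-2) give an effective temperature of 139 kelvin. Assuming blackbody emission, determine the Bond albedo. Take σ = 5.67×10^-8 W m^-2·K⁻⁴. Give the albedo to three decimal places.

By the inverse-square law, S = 1361/3.57² = 106.8 W m^-2.
Rearranging the radiative balance, α = 1 − 4σT⁴/S.
4σT⁴ = 4·5.67×10⁻⁸·(139)⁴ = 84.66 W m^-2.
1−α = 84.66/106.8 = 0.7928, so α = 0.2072.

0.207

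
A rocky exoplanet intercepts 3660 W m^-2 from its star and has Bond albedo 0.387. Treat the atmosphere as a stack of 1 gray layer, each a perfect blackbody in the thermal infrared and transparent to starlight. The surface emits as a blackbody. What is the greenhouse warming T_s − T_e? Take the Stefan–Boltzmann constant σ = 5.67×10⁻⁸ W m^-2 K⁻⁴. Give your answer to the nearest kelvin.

60 K

Top-of-atmosphere balance: σT_e⁴ = S(1−α)/4 = 560.9 W m^-2 → T_e = 315.4 K.
Surface: T_s = (2)^¼·T_e = 375.0 K.
So the greenhouse effect raises the surface by 375.0 − 315.4 = 59.67 K.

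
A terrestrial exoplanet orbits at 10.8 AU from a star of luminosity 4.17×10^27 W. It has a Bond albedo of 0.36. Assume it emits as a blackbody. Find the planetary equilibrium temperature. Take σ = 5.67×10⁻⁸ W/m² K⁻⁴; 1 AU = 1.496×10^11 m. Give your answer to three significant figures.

138 K

Orbital distance: d = 10.8 AU = 1.616×10^12 m.
Spreading L over a sphere of radius d: S = 4.17×10^27/(4π·1.62×10^12²) = 127.1 W/m².
The planet absorbs (1−α)S over its disc πR² and re-emits over 4πR², so the mean absorbed flux is (1−0.36)·127.1/4 = 20.34 W/m².
Balancing against σT⁴: T = (20.34/5.67×10⁻⁸)^(1/4) = 137.6 K.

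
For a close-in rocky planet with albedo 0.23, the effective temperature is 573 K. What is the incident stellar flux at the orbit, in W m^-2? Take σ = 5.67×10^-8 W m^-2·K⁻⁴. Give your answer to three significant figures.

31800 W m^-2

From S(1−α)/4 = σT⁴: S = 4σT⁴/(1−α).
The emitted flux is σT⁴ = 6112 W m^-2.
So S = 4×6112/(1−0.23) = 31750 W m^-2.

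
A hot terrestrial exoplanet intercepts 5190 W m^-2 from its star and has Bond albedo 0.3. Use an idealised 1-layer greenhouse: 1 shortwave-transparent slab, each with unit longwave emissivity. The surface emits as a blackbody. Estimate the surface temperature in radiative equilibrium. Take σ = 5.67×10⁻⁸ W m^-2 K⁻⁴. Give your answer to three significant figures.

423 K

The effective emission temperature is T_e = [S(1−α)/(4σ)]^¼ = 355.8 K.
Layer-by-layer balance gives σT_s⁴ = (N+1)σT_e⁴, so T_s = 2^¼·355.8 = 423.1 K.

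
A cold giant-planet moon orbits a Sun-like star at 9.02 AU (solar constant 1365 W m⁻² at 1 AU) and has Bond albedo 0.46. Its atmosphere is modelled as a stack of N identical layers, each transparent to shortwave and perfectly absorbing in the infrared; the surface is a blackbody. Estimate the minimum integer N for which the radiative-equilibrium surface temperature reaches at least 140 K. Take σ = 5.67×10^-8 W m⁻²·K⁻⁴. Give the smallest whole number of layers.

9

Irradiance scales as 1/d², so S = 1365 W m⁻² × (1/9.02)² = 16.78 W m⁻².
The effective emission temperature is T_e = [S(1−α)/(4σ)]^¼ = 79.50 K.
T_s = (N+1)^(1/4)·T_e ≥ 140 K requires N+1 ≥ (T_s/T_e)⁴ = (140/79.50)⁴ = 9.617.
Rounding up, N = 9.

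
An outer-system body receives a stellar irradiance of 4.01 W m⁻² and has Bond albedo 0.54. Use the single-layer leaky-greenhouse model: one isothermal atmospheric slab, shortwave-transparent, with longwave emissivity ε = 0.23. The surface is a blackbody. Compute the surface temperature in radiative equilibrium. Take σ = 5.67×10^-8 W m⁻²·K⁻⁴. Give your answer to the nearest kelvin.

Effective emission temperature (TOA balance): σT_e⁴ = S(1−α)/4 = 0.4611 W m⁻² → T_e = 53.40 K.
For a single slab of emissivity ε, T_s⁴ = 2T_e⁴/(2−ε); thus T_s = 53.40·(1.13)^(1/4) = 55.06 K.

55 kelvin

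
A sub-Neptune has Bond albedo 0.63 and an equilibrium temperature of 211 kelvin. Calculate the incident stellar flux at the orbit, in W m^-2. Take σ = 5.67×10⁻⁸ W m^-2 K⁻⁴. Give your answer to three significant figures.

1210 W m^-2

From S(1−α)/4 = σT⁴: S = 4σT⁴/(1−α).
The emitted flux is σT⁴ = 112.4 W m^-2.
S = 4·112.4/0.37 = 1215 W m^-2.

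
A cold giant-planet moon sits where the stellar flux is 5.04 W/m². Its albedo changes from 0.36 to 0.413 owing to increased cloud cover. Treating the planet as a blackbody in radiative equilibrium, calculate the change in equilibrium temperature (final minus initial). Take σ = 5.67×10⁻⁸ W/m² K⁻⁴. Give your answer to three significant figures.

Initial: T₁ = [S(1−0.36)/(4σ)]^(1/4) = 61.41 K.
With α = 0.413, T₂ = 60.10 K.
Change: 60.10 − 61.41 = -1.313 K.

-1.31 kelvin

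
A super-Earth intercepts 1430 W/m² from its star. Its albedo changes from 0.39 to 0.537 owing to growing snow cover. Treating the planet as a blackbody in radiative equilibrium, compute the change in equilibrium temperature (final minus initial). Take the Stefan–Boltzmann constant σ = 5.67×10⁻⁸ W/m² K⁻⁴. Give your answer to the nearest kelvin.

With α = 0.39, T₁ = 249.0 K.
Final:   T₂ = [S(1−0.537)/(4σ)]^(1/4) = 232.4 K.
Change: 232.4 − 249.0 = -16.59 K.

-17 K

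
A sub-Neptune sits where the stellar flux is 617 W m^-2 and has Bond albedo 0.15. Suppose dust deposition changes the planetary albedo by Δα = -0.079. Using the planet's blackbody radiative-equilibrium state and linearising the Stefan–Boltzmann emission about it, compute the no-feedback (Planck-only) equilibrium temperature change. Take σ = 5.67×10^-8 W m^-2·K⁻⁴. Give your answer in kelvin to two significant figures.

The baseline emission temperature is T_e = 219.3 K.
ΔF = −(S/4)Δα = −(617.0/4)×(-0.079) = 12.19 W m^-2.
The Planck feedback parameter is 4σT_e³ = 2.392 W m^-2/K.
ΔT₀ = ΔF/λ_P = 12.19/2.392 = 5.10 K.

5.1 K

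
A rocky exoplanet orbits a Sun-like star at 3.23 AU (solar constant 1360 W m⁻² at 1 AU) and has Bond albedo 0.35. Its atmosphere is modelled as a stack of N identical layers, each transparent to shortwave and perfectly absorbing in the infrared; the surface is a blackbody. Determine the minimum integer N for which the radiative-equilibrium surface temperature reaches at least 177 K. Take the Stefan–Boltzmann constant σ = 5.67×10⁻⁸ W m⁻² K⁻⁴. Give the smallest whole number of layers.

2

Irradiance scales as 1/d², so S = 1360 W m⁻² × (1/3.23)² = 130.4 W m⁻².
The effective emission temperature is T_e = [S(1−α)/(4σ)]^¼ = 139.0 K.
T_s = (N+1)^(1/4)·T_e ≥ 177 K requires N+1 ≥ (T_s/T_e)⁴ = (177/139.0)⁴ = 2.627.
The minimum whole number is N = 2.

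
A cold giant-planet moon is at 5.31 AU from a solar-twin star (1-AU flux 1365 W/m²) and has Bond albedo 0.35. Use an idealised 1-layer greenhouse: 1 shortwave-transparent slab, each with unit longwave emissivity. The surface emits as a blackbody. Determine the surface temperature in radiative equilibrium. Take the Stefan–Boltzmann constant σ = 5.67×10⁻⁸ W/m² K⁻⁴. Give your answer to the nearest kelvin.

By the inverse-square law, S = 1365/5.31² = 48.41 W/m².
The effective emission temperature is T_e = [S(1−α)/(4σ)]^¼ = 108.5 K.
With N = 1 opaque layers, T_s = (N+1)^(1/4)·T_e = 2^(1/4)·108.5 = 129.1 K.

129 K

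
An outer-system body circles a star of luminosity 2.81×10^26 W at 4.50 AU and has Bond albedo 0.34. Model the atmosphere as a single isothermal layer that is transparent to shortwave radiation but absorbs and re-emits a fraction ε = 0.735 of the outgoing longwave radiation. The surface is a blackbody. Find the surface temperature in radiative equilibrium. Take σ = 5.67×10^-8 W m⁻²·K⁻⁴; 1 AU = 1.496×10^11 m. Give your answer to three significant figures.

d = 4.50 × 1.496×10^11 m = 6.732×10^11 m.
S = L/(4πd²) = 49.34 W m⁻².
Effective emission temperature (TOA balance): σT_e⁴ = S(1−α)/4 = 8.141 W m⁻² → T_e = 109.5 K.
The surface balance (absorbed SW + ε·downward IR = σT_s⁴) with T_a⁴ = T_s⁴/2 reduces to T_s = T_e·[2/(2−ε)]^¼ = 122.7 K.

123 K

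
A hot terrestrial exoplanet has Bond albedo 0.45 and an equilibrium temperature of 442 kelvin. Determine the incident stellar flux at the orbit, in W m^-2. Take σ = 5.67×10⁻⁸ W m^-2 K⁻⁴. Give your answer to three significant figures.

Invert the energy balance for S: S = 4σT⁴/(1−α).
The emitted flux is σT⁴ = 2164 W m^-2.
So S = 4×2164/(1−0.45) = 15740 W m^-2.

15700 W m^-2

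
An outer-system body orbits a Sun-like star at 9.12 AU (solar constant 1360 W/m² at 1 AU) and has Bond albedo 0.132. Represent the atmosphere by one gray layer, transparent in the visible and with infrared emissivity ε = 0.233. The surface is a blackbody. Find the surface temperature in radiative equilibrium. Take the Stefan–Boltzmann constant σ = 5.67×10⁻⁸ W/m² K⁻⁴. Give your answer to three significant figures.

91.7 kelvin

Irradiance scales as 1/d², so S = 1360 W/m² × (1/9.12)² = 16.35 W/m².
At the top of the atmosphere, σT_e⁴ = S(1−α)/4 = 3.548 W/m², giving T_e = 88.94 K.
The surface balance (absorbed SW + ε·downward IR = σT_s⁴) with T_a⁴ = T_s⁴/2 reduces to T_s = T_e·[2/(2−ε)]^¼ = 91.74 K.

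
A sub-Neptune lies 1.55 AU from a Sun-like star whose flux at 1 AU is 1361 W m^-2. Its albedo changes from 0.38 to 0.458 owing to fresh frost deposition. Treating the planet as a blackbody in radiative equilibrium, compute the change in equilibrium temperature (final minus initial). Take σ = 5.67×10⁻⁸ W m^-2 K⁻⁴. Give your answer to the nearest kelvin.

-7 kelvin

Irradiance scales as 1/d², so S = 1361 W m^-2 × (1/1.55)² = 566.5 W m^-2.
Initial: T₁ = [S(1−0.38)/(4σ)]^(1/4) = 198.4 K.
After:  T₂ = [566.5·0.542/(4σ)]^(1/4) = 191.8 K.
ΔT = T₂ − T₁ = -6.557 K.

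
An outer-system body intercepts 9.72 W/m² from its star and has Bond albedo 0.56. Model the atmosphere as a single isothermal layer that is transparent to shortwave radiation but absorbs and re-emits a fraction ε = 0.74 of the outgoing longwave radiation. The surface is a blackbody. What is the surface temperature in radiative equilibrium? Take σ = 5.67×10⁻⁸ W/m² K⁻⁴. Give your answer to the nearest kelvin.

At the top of the atmosphere, σT_e⁴ = S(1−α)/4 = 1.069 W/m², giving T_e = 65.90 K.
Surface balance with a leaky layer gives σT_s⁴ = σT_e⁴·2/(2−ε), so T_s = T_e·[2/(2−0.74)]^(1/4) = 73.97 K.

74 K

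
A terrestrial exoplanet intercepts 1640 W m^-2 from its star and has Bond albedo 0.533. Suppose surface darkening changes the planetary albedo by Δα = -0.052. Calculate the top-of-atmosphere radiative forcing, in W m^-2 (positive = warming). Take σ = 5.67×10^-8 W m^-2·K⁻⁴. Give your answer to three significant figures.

21.3 W m^-2

ΔF = −(S/4)Δα = −(1640/4)×(-0.052) = 21.32 W m^-2.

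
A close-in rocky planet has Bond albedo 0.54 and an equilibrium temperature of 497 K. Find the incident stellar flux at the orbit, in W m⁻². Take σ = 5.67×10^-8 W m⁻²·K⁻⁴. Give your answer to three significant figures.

30100 W m⁻²

From S(1−α)/4 = σT⁴: S = 4σT⁴/(1−α).
σT⁴ = 5.67×10⁻⁸·(497)⁴ = 3459 W m⁻².
S = 4·3459/0.46 = 30080 W m⁻².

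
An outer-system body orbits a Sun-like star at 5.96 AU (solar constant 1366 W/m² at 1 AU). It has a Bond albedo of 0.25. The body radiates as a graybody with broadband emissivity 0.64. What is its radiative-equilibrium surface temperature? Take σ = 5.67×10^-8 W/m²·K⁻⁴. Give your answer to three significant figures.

Irradiance scales as 1/d², so S = 1366 W/m² × (1/5.96)² = 38.46 W/m².
The planet absorbs (1−α)S over its disc πR² and re-emits over 4πR², so the mean absorbed flux is (1−0.25)·38.46/4 = 7.210 W/m².
Equating to εσT⁴ with ε = 0.64: T = (7.210/0.64σ)^(1/4) = 118.7 K.

119 kelvin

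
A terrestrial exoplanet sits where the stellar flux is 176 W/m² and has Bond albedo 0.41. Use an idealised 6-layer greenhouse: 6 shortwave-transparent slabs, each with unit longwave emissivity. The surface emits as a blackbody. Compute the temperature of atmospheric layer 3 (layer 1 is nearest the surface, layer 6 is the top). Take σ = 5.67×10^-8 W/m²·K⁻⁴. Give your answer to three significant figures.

The effective emission temperature is T_e = [S(1−α)/(4σ)]^¼ = 146.3 K.
In the N-layer model, layer k (counted from the surface) has T_k = (N+1−k)^(1/4)·T_e.
With k = 3: T_3 = (6+1−3)^¼·146.3 K = 206.9 K.

207 K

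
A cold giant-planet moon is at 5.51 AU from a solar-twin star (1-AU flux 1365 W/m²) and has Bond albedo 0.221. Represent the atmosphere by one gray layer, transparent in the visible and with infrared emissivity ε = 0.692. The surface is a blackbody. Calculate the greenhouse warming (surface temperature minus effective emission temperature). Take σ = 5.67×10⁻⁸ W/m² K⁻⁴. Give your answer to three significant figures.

By the inverse-square law, S = 1365/5.51² = 44.96 W/m².
The planet radiates to space at T_e = [S(1−α)/(4σ)]^(1/4) = 111.5 K.
The surface balance (absorbed SW + ε·downward IR = σT_s⁴) with T_a⁴ = T_s⁴/2 reduces to T_s = T_e·[2/(2−ε)]^¼ = 124.0 K.
T_s − T_e = 124.0 − 111.5 = 12.49 K.

12.5 K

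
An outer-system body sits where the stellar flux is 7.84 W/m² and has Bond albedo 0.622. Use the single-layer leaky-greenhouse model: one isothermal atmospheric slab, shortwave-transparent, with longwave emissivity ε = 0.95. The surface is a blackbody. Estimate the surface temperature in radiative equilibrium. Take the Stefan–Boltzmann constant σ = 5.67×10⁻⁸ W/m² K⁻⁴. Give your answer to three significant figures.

70.6 K

Effective emission temperature (TOA balance): σT_e⁴ = S(1−α)/4 = 0.7409 W/m² → T_e = 60.12 K.
The surface balance (absorbed SW + ε·downward IR = σT_s⁴) with T_a⁴ = T_s⁴/2 reduces to T_s = T_e·[2/(2−ε)]^¼ = 70.63 K.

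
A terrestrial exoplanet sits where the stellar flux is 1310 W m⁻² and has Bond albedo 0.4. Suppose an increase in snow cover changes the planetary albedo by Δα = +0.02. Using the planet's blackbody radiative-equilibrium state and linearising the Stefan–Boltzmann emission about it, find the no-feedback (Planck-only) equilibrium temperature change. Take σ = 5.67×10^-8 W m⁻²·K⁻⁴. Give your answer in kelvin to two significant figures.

Unperturbed T_e = [1310·(1−0.4)/(4σ)]^¼ = 242.6 K.
ΔF = −(S/4)Δα = −(1310/4)×(+0.02) = -6.550 W m⁻².
Linearising σT⁴ gives d(σT⁴)/dT = 4σT_e³ = 3.239 W m⁻² per K.
ΔT₀ = ΔF/λ_P = -6.550/3.239 = -2.02 K.

-2.0 kelvin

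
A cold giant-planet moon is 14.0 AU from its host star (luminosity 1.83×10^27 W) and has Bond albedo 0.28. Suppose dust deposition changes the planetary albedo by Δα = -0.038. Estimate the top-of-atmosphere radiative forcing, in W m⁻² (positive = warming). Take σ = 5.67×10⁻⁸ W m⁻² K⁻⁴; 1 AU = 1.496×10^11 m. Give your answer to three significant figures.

0.315 W m⁻²

Orbital distance: d = 14.0 AU = 2.094×10^12 m.
Flux at the orbit: S = L/(4πd²) = 1.83×10^27/(4π·(2.09×10^12)²) = 33.20 W m⁻².
ΔF = −(S/4)Δα = −(33.20/4)×(-0.038) = 0.3154 W m⁻².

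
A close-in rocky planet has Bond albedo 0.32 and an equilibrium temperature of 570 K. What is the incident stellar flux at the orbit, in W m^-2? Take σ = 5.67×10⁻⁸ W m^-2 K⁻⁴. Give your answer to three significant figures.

35200 W m^-2

Invert the energy balance for S: S = 4σT⁴/(1−α).
σT⁴ = 5.67×10⁻⁸·(570)⁴ = 5985 W m^-2.
So S = 4×5985/(1−0.32) = 35210 W m^-2.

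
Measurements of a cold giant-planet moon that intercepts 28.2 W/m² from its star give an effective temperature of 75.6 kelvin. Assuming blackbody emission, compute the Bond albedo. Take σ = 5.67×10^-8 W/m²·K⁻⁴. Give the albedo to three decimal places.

0.737

Rearranging the radiative balance, α = 1 − 4σT⁴/S.
σT⁴ = 1.852 W/m², so 4σT⁴ = 7.408 W/m².
1−α = 7.408/28.20 = 0.2627, so α = 0.7373.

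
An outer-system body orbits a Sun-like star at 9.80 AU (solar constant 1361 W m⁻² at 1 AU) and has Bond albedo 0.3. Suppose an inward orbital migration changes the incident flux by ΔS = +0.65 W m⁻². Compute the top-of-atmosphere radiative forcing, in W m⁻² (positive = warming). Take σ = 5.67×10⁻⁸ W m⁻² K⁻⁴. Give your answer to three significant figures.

0.114 W m⁻²

Flux at the orbit: S = 1361/(9.80)² = 14.17 W m⁻².
Only a fraction (1−α) is absorbed and it's spread over 4πR², so ΔF = (1−α)ΔS/4 = 0.1137 W m⁻².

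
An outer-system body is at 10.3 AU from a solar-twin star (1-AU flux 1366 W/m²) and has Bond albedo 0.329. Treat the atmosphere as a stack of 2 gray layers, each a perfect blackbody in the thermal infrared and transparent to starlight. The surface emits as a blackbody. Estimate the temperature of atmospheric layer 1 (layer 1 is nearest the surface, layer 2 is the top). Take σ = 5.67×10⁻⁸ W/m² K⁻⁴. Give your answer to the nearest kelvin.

93 kelvin

By the inverse-square law, S = 1366/10.3² = 12.88 W/m².
Top-of-atmosphere balance: σT_e⁴ = S(1−α)/4 = 2.160 W/m² → T_e = 78.56 K.
Each opaque layer satisfies 2T_j⁴ = T_{j−1}⁴ + T_{j+1}⁴, giving T_k⁴ = (N+1−k)T_e⁴.
T_1 = (2)^(1/4)·78.56 = 93.43 K.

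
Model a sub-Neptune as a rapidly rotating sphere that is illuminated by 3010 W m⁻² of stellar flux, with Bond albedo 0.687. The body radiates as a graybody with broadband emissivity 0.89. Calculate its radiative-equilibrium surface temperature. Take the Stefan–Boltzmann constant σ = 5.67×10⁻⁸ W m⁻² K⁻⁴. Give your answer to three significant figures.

261 K

Averaging over the sphere, the absorbed flux is S(1−α)/4 = 235.5 W m⁻².
Radiative balance εσT⁴ = 235.5 gives T = [235.5/(0.89·σ)]^(1/4) = 261.4 K.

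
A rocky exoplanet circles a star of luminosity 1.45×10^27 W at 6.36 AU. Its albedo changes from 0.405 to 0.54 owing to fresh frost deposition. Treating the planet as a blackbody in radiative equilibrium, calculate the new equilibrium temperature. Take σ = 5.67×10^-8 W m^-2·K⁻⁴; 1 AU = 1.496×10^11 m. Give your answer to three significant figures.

127 kelvin

d = 6.36 × 1.496×10^11 m = 9.515×10^11 m.
Flux at the orbit: S = L/(4πd²) = 1.45×10^27/(4π·(9.51×10^11)²) = 127.5 W m^-2.
T₂ = [S(1−α₂)/(4σ)]^(1/4) = [127.5·0.46/(4σ)]^(1/4) = 126.8 K.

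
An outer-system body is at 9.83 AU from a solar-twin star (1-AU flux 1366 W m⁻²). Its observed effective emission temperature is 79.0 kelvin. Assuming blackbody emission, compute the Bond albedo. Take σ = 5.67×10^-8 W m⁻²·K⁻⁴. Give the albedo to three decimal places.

Irradiance scales as 1/d², so S = 1366 W m⁻² × (1/9.83)² = 14.14 W m⁻².
Rearranging the radiative balance, α = 1 − 4σT⁴/S.
σT⁴ = 2.208 W m⁻², so 4σT⁴ = 8.834 W m⁻².
1−α = 8.834/14.14 = 0.6249, so α = 0.3751.

0.375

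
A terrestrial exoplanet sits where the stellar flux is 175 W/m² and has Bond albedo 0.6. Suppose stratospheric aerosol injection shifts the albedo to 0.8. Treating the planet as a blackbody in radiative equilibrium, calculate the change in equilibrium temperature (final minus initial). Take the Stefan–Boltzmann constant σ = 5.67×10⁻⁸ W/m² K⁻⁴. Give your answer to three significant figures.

Before: T₁ = [175.0·0.4/(4σ)]^(1/4) = 132.5 K.
Final:   T₂ = [S(1−0.8)/(4σ)]^(1/4) = 111.5 K.
ΔT = T₂ − T₁ = -21.09 K.

-21.1 K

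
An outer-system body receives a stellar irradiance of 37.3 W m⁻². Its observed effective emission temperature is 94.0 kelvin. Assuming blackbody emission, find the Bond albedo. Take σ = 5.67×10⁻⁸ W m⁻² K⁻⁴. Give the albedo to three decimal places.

0.525

Energy balance: S(1−α)/4 = σT⁴, so 1−α = 4σT⁴/S.
σT⁴ = 4.427 W m⁻², so 4σT⁴ = 17.71 W m⁻².
1−α = 17.71/37.30 = 0.4747, so α = 0.5253.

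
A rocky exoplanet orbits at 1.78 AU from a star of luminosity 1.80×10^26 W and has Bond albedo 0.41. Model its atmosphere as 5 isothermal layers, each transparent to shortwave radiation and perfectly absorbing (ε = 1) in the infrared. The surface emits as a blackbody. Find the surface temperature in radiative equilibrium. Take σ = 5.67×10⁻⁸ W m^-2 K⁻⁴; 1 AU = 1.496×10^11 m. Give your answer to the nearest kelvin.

d = 1.78 × 1.496×10^11 m = 2.663×10^11 m.
Flux at the orbit: S = L/(4πd²) = 1.80×10^26/(4π·(2.66×10^11)²) = 202.0 W m^-2.
The effective emission temperature is T_e = [S(1−α)/(4σ)]^¼ = 151.4 K.
With N = 5 opaque layers, T_s = (N+1)^(1/4)·T_e = 6^(1/4)·151.4 = 237.0 K.

237 kelvin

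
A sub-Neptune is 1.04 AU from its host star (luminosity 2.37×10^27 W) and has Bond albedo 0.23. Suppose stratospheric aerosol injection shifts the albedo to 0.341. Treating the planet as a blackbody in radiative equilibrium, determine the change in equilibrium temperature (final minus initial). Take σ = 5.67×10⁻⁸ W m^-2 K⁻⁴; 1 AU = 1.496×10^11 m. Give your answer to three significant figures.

-15.4 kelvin

Orbital distance: d = 1.04 AU = 1.556×10^11 m.
S = L/(4πd²) = 7791 W m^-2.
Initial: T₁ = [S(1−0.23)/(4σ)]^(1/4) = 403.3 K.
With α = 0.341, T₂ = 387.9 K.
ΔT = T₂ − T₁ = -15.39 K.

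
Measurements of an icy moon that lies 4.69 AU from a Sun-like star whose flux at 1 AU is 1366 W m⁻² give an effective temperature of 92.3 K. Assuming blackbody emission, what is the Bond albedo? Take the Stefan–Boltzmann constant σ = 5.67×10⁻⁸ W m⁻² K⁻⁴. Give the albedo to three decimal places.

0.735

Flux at the orbit: S = 1366/(4.69)² = 62.10 W m⁻².
From σT⁴ = S(1−α)/4 we invert for α: 1−α = 4σT⁴/S.
σT⁴ = 4.115 W m⁻², so 4σT⁴ = 16.46 W m⁻².
1−α = 16.46/62.10 = 0.2651, so α = 0.7349.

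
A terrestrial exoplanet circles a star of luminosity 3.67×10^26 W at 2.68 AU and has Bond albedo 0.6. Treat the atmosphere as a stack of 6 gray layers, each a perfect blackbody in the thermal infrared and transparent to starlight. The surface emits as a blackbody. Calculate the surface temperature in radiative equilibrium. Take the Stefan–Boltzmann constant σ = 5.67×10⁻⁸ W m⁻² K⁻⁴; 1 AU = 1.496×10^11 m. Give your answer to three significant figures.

218 K

Orbital distance: d = 2.68 AU = 4.009×10^11 m.
Spreading L over a sphere of radius d: S = 3.67×10^26/(4π·4.01×10^11²) = 181.7 W m⁻².
Top-of-atmosphere balance: σT_e⁴ = S(1−α)/4 = 18.17 W m⁻² → T_e = 133.8 K.
With N = 6 opaque layers, T_s = (N+1)^(1/4)·T_e = 7^(1/4)·133.8 = 217.6 K.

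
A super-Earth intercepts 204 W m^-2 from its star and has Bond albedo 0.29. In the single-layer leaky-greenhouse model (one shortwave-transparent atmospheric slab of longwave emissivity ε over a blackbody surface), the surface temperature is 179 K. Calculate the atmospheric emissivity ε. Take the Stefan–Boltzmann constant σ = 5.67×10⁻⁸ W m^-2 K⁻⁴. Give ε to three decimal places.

0.756

TOA balance gives T_e = 159.0 K.
Since (2−ε)/2 = (T_e/T_s)⁴ = 0.6221, ε = 0.7559.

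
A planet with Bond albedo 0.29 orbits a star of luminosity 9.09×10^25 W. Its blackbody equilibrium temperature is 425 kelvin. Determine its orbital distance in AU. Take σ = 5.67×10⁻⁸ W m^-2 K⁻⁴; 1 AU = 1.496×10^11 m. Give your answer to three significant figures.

Energy balance gives S = 4σT⁴/(1−α) = 10420 W m^-2.
From L = 4πd²S, d = √(9.09×10^25/(4π·10420)) = 2.635×10^10 m = 0.1761 AU.

0.176 AU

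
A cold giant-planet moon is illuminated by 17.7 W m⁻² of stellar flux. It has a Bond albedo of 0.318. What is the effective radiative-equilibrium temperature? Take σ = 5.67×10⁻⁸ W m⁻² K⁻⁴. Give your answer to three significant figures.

85.4 K

The planet absorbs (1−α)S over its disc πR² and re-emits over 4πR², so the mean absorbed flux is (1−0.318)·17.70/4 = 3.018 W m⁻².
Balancing against σT⁴: T = (3.018/5.67×10⁻⁸)^(1/4) = 85.41 K.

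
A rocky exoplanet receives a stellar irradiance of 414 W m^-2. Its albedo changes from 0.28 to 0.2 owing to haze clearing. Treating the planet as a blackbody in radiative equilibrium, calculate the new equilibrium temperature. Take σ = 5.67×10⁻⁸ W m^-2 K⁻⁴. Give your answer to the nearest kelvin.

New equilibrium: T₂ = [(1−0.2)·414.0/(4σ)]^(1/4) = 195.5 K.

195 kelvin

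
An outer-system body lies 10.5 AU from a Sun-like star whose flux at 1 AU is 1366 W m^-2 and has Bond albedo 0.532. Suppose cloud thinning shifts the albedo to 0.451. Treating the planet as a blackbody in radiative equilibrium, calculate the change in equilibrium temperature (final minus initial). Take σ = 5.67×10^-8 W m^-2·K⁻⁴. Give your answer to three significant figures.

Flux at the orbit: S = 1366/(10.5)² = 12.39 W m^-2.
Initial: T₁ = [S(1−0.532)/(4σ)]^(1/4) = 71.11 K.
Final:   T₂ = [S(1−0.451)/(4σ)]^(1/4) = 74.00 K.
Change: 74.00 − 71.11 = 2.895 K.

2.90 K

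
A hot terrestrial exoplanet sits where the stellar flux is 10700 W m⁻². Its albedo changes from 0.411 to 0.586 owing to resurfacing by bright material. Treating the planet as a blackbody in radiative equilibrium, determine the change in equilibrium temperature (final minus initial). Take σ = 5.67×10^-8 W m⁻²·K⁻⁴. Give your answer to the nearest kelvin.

Before: T₁ = [10700·0.589/(4σ)]^(1/4) = 408.3 K.
With α = 0.586, T₂ = 373.8 K.
ΔT = T₂ − T₁ = -34.45 K.

-34 kelvin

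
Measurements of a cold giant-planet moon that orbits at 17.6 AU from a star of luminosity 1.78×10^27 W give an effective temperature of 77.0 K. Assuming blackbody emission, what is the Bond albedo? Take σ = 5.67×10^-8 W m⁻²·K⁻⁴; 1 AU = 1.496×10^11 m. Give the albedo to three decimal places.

0.610

Orbital distance: d = 17.6 AU = 2.633×10^12 m.
Flux at the orbit: S = L/(4πd²) = 1.78×10^27/(4π·(2.63×10^12)²) = 20.43 W m⁻².
Rearranging the radiative balance, α = 1 − 4σT⁴/S.
σT⁴ = 1.993 W m⁻², so 4σT⁴ = 7.973 W m⁻².
1−α = 7.973/20.43 = 0.3902, so α = 0.6098.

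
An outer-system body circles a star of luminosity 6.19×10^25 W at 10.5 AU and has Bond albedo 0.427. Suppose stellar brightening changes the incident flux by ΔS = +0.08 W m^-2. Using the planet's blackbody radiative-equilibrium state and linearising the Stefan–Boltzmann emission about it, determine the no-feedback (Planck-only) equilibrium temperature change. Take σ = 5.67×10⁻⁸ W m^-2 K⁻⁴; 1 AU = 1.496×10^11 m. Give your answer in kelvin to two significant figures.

d = 10.5 × 1.496×10^11 m = 1.571×10^12 m.
Spreading L over a sphere of radius d: S = 6.19×10^25/(4π·1.57×10^12²) = 1.996 W m^-2.
The baseline emission temperature is T_e = 47.39 K.
Only a fraction (1−α) is absorbed and it's spread over 4πR², so ΔF = (1−α)ΔS/4 = 0.01146 W m^-2.
Linearising σT⁴ gives d(σT⁴)/dT = 4σT_e³ = 0.02414 W m^-2 per K.
ΔT₀ = ΔF/λ_P = 0.01146/0.02414 = 0.475 K.

0.47 K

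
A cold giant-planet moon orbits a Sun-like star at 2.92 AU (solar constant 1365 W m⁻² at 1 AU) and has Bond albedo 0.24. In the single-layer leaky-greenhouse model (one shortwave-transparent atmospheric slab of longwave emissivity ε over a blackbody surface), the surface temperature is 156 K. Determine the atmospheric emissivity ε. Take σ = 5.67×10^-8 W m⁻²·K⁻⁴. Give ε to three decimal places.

Irradiance scales as 1/d², so S = 1365 W m⁻² × (1/2.92)² = 160.1 W m⁻².
First, T_e = [160.1·(1−0.24)/(4σ)]^(1/4) = 152.2 K.
Inverting T_s⁴ = 2T_e⁴/(2−ε): (T_e/T_s)⁴ = 0.9058, so ε = 2(1 − 0.9058) = 0.1884.

0.188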